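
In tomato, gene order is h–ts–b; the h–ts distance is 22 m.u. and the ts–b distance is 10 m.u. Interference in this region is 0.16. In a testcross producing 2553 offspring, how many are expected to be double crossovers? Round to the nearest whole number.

47

Map distances give recombination frequencies of 0.220 and 0.100 for the two intervals.
With interference 0.16 (so coincidence = 0.84), expected double-crossover frequency = 0.220 × 0.100 × 0.84 = 0.01848.
Expected number = 0.01848 × 2553 = 47.18 ≈ 47.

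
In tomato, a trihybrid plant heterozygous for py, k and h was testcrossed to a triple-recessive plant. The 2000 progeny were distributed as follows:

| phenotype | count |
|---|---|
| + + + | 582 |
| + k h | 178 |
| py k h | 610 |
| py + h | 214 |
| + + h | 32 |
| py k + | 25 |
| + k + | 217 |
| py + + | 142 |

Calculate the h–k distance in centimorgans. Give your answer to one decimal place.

The two most frequent reciprocal classes, + + + and py k h, are the parental types, so the F1 was + + + / py k h.
The two rarest classes, + + h and py k +, are the double crossovers. Comparing them with the parentals, only the h allele has switched, so h is the middle locus and the order is py – h – k.
Crossovers in the h–k interval produce the single-crossover classes + k + and py + h (217 + 214 = 431) plus the double crossovers (57).
RF(h–k) = (431 + 57) / 2000 = 488/2000 = 0.2440 → 24.4 centimorgans.

24.4 centimorgans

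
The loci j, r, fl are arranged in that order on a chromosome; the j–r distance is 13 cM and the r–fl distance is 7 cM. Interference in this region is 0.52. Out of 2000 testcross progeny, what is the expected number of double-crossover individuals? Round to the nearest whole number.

9

Map distances give recombination frequencies of 0.130 and 0.070 for the two intervals.
With interference 0.52 (so coincidence = 0.48), expected double-crossover frequency = 0.130 × 0.070 × 0.48 = 0.00437.
Expected number = 0.00437 × 2000 = 8.74 ≈ 9.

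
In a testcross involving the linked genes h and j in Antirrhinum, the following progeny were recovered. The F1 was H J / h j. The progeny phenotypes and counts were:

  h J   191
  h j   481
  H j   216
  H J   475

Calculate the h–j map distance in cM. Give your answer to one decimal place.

The recombinant classes are H j and h J: 216 + 191 = 407.
Recombination frequency = 407/1363 = 0.2986 ≈ 29.9%, i.e. 29.9 cM.

29.9 cM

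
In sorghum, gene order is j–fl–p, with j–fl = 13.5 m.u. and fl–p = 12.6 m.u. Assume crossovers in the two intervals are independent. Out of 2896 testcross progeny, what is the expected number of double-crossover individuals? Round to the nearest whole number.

49

Map distances give recombination frequencies of 0.135 and 0.126 for the two intervals.
With no interference, expected double-crossover frequency = 0.135 × 0.126 = 0.01701.
Expected number = 0.01701 × 2896 = 49.26 ≈ 49.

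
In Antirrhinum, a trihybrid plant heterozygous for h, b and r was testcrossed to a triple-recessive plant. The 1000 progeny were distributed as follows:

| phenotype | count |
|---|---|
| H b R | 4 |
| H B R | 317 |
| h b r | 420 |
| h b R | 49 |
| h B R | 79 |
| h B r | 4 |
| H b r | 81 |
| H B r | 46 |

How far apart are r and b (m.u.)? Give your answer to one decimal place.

10.3 m.u.

The two most frequent reciprocal classes, h b r and H B R, are the parental types, so the F1 was h b r / H B R.
The two rarest classes, h B r and H b R, are the double crossovers. Comparing them with the parentals, only the b allele has switched, so b is the middle locus and the order is h – b – r.
Crossovers in the b–r interval produce the single-crossover classes h b R and H B r (49 + 46 = 95) plus the double crossovers (8).
RF(b–r) = (95 + 8) / 1000 = 103/1000 = 0.1030 → 10.3 m.u.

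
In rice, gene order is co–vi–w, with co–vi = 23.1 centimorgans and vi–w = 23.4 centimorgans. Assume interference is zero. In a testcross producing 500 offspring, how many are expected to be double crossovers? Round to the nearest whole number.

Map distances give recombination frequencies of 0.231 and 0.234 for the two intervals.
With no interference, expected double-crossover frequency = 0.231 × 0.234 = 0.05405.
Expected number = 0.05405 × 500 = 27.03 ≈ 27.

27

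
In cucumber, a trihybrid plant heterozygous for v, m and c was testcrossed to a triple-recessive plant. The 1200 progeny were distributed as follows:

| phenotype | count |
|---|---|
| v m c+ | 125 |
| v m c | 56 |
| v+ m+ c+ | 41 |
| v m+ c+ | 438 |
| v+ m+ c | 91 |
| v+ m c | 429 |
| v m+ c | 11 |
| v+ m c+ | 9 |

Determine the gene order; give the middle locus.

c

The two most frequent reciprocal classes, v+ m c and v m+ c+, are the parental types, so the F1 was v+ m c / v m+ c+.
The two rarest classes, v+ m c+ and v m+ c, are the double crossovers. Comparing them with the parentals, only the c allele has switched, so c is the middle locus and the order is v – c – m.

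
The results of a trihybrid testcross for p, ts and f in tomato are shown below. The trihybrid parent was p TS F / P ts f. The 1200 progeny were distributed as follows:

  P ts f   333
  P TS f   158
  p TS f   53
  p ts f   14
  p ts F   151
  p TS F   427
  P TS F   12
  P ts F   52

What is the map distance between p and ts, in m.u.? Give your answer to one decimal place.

The two rarest classes, P TS F and p ts f, are the double crossovers. Comparing them with the parentals, only the p allele has switched, so p is the middle locus and the order is ts – p – f.
Crossovers in the ts–p interval produce the single-crossover classes p ts F and P TS f (151 + 158 = 309) plus the double crossovers (26).
RF(ts–p) = (309 + 26) / 1200 = 335/1200 = 0.2792 → 27.9 m.u.

27.9 m.u.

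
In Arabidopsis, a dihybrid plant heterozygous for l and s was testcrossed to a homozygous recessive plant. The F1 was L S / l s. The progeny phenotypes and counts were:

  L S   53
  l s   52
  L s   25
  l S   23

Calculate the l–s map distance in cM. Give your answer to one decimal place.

The recombinant classes are L s and l S: 25 + 23 = 48.
Recombination frequency = 48/153 = 0.3137 ≈ 31.4%, i.e. 31.4 cM.

31.4 cM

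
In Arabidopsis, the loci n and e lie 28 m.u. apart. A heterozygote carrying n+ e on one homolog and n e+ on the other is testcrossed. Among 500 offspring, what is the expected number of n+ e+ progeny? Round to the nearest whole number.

70

A map distance of 28 m.u. corresponds to a recombination frequency of 0.280.
The F1 is n+ e / n e+, so n+ e+ is a recombinant gamete class with expected frequency r/2 = 0.280/2 = 0.1400.
Expected number = 0.1400 × 500 = 70.00 ≈ 70.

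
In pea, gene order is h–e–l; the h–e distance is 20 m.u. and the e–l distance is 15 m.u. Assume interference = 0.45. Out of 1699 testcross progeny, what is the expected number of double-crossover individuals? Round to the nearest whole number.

Map distances give recombination frequencies of 0.200 and 0.150 for the two intervals.
With interference 0.45 (so coincidence = 0.55), expected double-crossover frequency = 0.200 × 0.150 × 0.55 = 0.01650.
Expected number = 0.01650 × 1699 = 28.03 ≈ 28.

28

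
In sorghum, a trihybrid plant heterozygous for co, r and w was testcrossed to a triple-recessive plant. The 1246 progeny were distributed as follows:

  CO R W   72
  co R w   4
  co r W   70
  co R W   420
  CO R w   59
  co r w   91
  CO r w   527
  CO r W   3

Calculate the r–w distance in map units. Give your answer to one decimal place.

The two most frequent reciprocal classes, co R W and CO r w, are the parental types, so the F1 was co R W / CO r w.
The two rarest classes, co R w and CO r W, are the double crossovers. Comparing them with the parentals, only the w allele has switched, so w is the middle locus and the order is r – w – co.
Crossovers in the r–w interval produce the single-crossover classes co r W and CO R w (70 + 59 = 129) plus the double crossovers (7).
RF(r–w) = (129 + 7) / 1246 = 136/1246 = 0.1091 → 10.9 map units.

10.9 map units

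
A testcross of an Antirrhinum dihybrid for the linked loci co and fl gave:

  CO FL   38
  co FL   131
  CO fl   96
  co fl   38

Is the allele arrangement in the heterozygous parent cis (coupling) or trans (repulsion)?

The two most frequent classes are CO fl (96) and co FL (131); these are the parental (non-recombinant) types.
So the F1 carried CO fl on one chromosome and co FL on the other — the recessive alleles are on opposite chromosomes (trans / repulsion).

trans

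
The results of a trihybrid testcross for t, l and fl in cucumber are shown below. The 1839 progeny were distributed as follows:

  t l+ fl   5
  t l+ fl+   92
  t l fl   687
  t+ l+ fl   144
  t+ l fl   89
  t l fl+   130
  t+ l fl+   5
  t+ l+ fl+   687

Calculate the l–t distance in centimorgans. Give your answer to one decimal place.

The two most frequent reciprocal classes, t l fl and t+ l+ fl+, are the parental types, so the F1 was t l fl / t+ l+ fl+.
The two rarest classes, t l+ fl and t+ l fl+, are the double crossovers. Comparing them with the parentals, only the l allele has switched, so l is the middle locus and the order is t – l – fl.
Crossovers in the t–l interval produce the single-crossover classes t+ l fl and t l+ fl+ (89 + 92 = 181) plus the double crossovers (10).
RF(t–l) = (181 + 10) / 1839 = 191/1839 = 0.1039 → 10.4 centimorgans.

10.4 centimorgans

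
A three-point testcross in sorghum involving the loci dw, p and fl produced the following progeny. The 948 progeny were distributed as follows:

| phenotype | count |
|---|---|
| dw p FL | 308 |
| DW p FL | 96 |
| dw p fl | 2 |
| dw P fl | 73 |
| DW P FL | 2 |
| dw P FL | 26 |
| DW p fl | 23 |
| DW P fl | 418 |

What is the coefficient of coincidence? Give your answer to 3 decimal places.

The two most frequent reciprocal classes, DW P fl and dw p FL, are the parental types, so the F1 was DW P fl / dw p FL.
The two rarest classes, DW P FL and dw p fl, are the double crossovers. Comparing them with the parentals, only the fl allele has switched, so fl is the middle locus and the order is p – fl – dw.
p–fl: (49 + 4)/948 = 0.0559; fl–dw: (169 + 4)/948 = 0.1825.
Expected DCO frequency = 0.0559 × 0.1825 ≈ 0.01020; observed = 4/948 ≈ 0.00422.
Coefficient of coincidence = 0.00422/0.01020 ≈ 0.414.

0.414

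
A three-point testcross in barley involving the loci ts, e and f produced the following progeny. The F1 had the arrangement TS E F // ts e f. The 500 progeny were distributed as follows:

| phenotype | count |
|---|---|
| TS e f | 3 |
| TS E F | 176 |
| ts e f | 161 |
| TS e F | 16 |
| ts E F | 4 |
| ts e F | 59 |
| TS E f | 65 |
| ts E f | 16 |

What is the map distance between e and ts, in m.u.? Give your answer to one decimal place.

7.8 m.u.

The two rarest classes, ts E F and TS e f, are the double crossovers. Comparing them with the parentals, only the ts allele has switched, so ts is the middle locus and the order is f – ts – e.
Crossovers in the ts–e interval produce the single-crossover classes TS e F and ts E f (16 + 16 = 32) plus the double crossovers (7).
RF(ts–e) = (32 + 7) / 500 = 39/500 = 0.0780 → 7.8 m.u.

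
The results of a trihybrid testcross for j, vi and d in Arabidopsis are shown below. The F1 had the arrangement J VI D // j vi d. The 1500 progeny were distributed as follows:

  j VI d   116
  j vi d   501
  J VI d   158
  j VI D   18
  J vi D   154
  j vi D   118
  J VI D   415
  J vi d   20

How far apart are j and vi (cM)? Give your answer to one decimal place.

20.5 cM

The two rarest classes, j VI D and J vi d, are the double crossovers. Comparing them with the parentals, only the j allele has switched, so j is the middle locus and the order is vi – j – d.
Crossovers in the vi–j interval produce the single-crossover classes J vi D and j VI d (154 + 116 = 270) plus the double crossovers (38).
RF(vi–j) = (270 + 38) / 1500 = 308/1500 = 0.2053 → 20.5 cM.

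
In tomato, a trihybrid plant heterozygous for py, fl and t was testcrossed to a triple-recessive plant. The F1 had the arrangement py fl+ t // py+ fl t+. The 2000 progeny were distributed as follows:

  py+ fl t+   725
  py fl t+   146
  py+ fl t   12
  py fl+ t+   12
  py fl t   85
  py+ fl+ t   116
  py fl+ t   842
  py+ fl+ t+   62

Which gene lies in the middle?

The two rarest classes, py fl+ t+ and py+ fl t, are the double crossovers. Comparing them with the parentals, only the t allele has switched, so t is the middle locus and the order is py – t – fl.

t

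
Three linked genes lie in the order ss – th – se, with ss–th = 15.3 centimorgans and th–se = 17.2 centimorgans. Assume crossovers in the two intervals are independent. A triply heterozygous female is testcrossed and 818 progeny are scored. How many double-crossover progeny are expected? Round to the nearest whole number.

22

Map distances give recombination frequencies of 0.153 and 0.172 for the two intervals.
With no interference, expected double-crossover frequency = 0.153 × 0.172 = 0.02632.
Expected number = 0.02632 × 818 = 21.53 ≈ 22.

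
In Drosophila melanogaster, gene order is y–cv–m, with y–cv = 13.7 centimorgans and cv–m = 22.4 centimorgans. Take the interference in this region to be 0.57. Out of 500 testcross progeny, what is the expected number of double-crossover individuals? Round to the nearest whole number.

7

Map distances give recombination frequencies of 0.137 and 0.224 for the two intervals.
With interference 0.57 (so coincidence = 0.43), expected double-crossover frequency = 0.137 × 0.224 × 0.43 = 0.01320.
Expected number = 0.01320 × 500 = 6.60 ≈ 7.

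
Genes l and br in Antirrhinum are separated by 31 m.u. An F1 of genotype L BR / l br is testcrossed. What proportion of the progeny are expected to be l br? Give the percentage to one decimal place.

A map distance of 31 m.u. corresponds to a recombination frequency of 0.310.
The F1 is L BR / l br, so l br is a parental gamete class with expected frequency (1 − r)/2 = 0.690/2 = 0.3450.
That is 0.3450 = 34.5% of the progeny.

34.5%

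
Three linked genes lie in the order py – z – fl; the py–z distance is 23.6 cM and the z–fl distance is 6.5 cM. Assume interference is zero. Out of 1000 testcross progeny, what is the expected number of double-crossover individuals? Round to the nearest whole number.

Map distances give recombination frequencies of 0.236 and 0.065 for the two intervals.
With no interference, expected double-crossover frequency = 0.236 × 0.065 = 0.01534.
Expected number = 0.01534 × 1000 = 15.34 ≈ 15.

15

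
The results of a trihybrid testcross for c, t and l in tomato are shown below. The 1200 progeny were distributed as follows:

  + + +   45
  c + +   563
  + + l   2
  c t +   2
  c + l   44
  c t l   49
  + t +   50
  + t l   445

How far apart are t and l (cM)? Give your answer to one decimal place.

8.2 cM

The two most frequent reciprocal classes, + t l and c + +, are the parental types, so the F1 was + t l / c + +.
The two rarest classes, + + l and c t +, are the double crossovers. Comparing them with the parentals, only the t allele has switched, so t is the middle locus and the order is c – t – l.
Crossovers in the t–l interval produce the single-crossover classes + t + and c + l (50 + 44 = 94) plus the double crossovers (4).
RF(t–l) = (94 + 4) / 1200 = 98/1200 = 0.0817 → 8.2 cM.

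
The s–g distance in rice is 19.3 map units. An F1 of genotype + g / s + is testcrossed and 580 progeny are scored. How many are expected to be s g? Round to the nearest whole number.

56

A map distance of 19.3 map units corresponds to a recombination frequency of 0.193.
The F1 is + g / s +, so s g is a recombinant gamete class with expected frequency r/2 = 0.193/2 = 0.0965.
Expected number = 0.0965 × 580 = 55.97 ≈ 56.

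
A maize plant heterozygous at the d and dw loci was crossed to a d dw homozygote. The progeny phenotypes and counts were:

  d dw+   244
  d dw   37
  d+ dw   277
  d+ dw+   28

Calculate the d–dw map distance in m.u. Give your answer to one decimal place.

The two most frequent classes, d+ dw (277) and d dw+ (244), are the parental types, so the F1 was d+ dw / d dw+.
The recombinant classes are d+ dw+ and d dw: 28 + 37 = 65.
Recombination frequency = 65/586 = 0.1109 ≈ 11.1%, i.e. 11.1 m.u.

11.1 m.u.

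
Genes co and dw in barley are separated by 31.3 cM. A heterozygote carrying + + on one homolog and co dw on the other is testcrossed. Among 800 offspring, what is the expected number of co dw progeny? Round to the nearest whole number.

275

A map distance of 31.3 cM corresponds to a recombination frequency of 0.313.
The F1 is + + / co dw, so co dw is a parental gamete class with expected frequency (1 − r)/2 = 0.687/2 = 0.3435.
Expected number = 0.3435 × 800 = 274.80 ≈ 275.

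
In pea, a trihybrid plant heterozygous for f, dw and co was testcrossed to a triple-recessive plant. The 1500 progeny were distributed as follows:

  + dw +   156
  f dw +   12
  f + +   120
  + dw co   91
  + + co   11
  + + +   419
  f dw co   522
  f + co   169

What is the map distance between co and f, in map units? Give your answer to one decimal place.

15.6 map units

The two most frequent reciprocal classes, f dw co and + + +, are the parental types, so the F1 was f dw co / + + +.
The two rarest classes, f dw + and + + co, are the double crossovers. Comparing them with the parentals, only the co allele has switched, so co is the middle locus and the order is f – co – dw.
Crossovers in the f–co interval produce the single-crossover classes + dw co and f + + (91 + 120 = 211) plus the double crossovers (23).
RF(f–co) = (211 + 23) / 1500 = 234/1500 = 0.1560 → 15.6 map units.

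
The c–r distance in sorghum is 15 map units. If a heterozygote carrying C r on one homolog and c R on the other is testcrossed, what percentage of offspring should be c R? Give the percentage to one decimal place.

A map distance of 15 map units corresponds to a recombination frequency of 0.150.
The F1 is C r / c R, so c R is a parental gamete class with expected frequency (1 − r)/2 = 0.850/2 = 0.4250.
That is 0.4250 = 42.5% of the progeny.

42.5%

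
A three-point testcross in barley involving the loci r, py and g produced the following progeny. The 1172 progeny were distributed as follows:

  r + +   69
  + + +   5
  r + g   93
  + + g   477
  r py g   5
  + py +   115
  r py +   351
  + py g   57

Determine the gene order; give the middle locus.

g

The two most frequent reciprocal classes, + + g and r py +, are the parental types, so the F1 was + + g / r py +.
The two rarest classes, + + + and r py g, are the double crossovers. Comparing them with the parentals, only the g allele has switched, so g is the middle locus and the order is r – g – py.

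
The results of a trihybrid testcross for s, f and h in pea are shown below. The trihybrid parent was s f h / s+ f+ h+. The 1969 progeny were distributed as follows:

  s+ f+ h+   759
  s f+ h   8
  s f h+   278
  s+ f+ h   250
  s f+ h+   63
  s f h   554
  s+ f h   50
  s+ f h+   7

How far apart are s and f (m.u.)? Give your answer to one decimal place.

The two rarest classes, s f+ h and s+ f h+, are the double crossovers. Comparing them with the parentals, only the f allele has switched, so f is the middle locus and the order is h – f – s.
Crossovers in the f–s interval produce the single-crossover classes s+ f h and s f+ h+ (50 + 63 = 113) plus the double crossovers (15).
RF(f–s) = (113 + 15) / 1969 = 128/1969 = 0.0650 → 6.5 m.u.

6.5 m.u.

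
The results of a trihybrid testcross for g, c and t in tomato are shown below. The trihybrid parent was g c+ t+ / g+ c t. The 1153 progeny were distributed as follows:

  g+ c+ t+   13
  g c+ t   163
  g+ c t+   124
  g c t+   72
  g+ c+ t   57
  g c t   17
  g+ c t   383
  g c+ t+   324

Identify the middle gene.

The two rarest classes, g+ c+ t+ and g c t, are the double crossovers. Comparing them with the parentals, only the g allele has switched, so g is the middle locus and the order is c – g – t.

g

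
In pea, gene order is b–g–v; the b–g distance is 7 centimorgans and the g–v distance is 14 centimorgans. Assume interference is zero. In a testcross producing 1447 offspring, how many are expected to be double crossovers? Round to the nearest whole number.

14

Map distances give recombination frequencies of 0.070 and 0.140 for the two intervals.
With no interference, expected double-crossover frequency = 0.070 × 0.140 = 0.00980.
Expected number = 0.00980 × 1447 = 14.18 ≈ 14.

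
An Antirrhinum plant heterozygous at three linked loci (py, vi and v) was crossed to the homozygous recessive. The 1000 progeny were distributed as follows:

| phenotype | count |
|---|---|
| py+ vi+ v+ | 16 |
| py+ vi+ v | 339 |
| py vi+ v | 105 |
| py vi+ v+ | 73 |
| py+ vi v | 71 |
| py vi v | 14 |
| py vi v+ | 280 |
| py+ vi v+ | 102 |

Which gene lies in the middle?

The two most frequent reciprocal classes, py vi v+ and py+ vi+ v, are the parental types, so the F1 was py vi v+ / py+ vi+ v.
The two rarest classes, py vi v and py+ vi+ v+, are the double crossovers. Comparing them with the parentals, only the v allele has switched, so v is the middle locus and the order is vi – v – py.

v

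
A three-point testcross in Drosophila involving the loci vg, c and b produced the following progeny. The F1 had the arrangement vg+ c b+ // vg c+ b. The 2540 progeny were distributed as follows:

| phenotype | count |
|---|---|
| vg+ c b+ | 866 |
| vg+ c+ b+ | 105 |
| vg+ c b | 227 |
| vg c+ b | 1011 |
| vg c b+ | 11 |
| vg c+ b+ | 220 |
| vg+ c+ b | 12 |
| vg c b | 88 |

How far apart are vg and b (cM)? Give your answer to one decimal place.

The two rarest classes, vg c b+ and vg+ c+ b, are the double crossovers. Comparing them with the parentals, only the vg allele has switched, so vg is the middle locus and the order is c – vg – b.
Crossovers in the vg–b interval produce the single-crossover classes vg+ c b and vg c+ b+ (227 + 220 = 447) plus the double crossovers (23).
RF(vg–b) = (447 + 23) / 2540 = 470/2540 = 0.1850 → 18.5 cM.

18.5 cM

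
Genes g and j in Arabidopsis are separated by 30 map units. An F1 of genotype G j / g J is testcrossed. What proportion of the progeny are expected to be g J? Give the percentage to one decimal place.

35.0%

A map distance of 30 map units corresponds to a recombination frequency of 0.300.
The F1 is G j / g J, so g J is a parental gamete class with expected frequency (1 − r)/2 = 0.700/2 = 0.3500.
That is 0.3500 = 35.0% of the progeny.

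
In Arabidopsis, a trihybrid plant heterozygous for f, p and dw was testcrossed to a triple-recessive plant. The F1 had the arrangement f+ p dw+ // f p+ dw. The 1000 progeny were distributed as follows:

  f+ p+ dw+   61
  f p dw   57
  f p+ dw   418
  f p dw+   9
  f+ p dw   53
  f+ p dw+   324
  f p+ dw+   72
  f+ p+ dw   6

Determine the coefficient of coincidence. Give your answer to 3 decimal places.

The two rarest classes, f p dw+ and f+ p+ dw, are the double crossovers. Comparing them with the parentals, only the f allele has switched, so f is the middle locus and the order is p – f – dw.
p–f: (118 + 15)/1000 = 0.1330; f–dw: (125 + 15)/1000 = 0.1400.
Expected DCO frequency = 0.1330 × 0.1400 ≈ 0.01862; observed = 15/1000 ≈ 0.01500.
Coefficient of coincidence = 0.01500/0.01862 ≈ 0.806.

0.806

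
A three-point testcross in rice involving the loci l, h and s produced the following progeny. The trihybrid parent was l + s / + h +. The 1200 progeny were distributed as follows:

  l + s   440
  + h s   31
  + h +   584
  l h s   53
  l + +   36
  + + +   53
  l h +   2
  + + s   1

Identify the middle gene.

The two rarest classes, + + s and l h +, are the double crossovers. Comparing them with the parentals, only the l allele has switched, so l is the middle locus and the order is s – l – h.

l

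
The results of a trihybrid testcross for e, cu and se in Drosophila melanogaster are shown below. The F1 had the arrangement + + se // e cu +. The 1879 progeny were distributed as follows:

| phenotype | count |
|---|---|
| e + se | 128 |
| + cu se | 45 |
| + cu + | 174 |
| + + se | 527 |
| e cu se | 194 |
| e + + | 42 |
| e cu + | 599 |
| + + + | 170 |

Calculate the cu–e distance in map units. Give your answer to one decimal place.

The two rarest classes, + cu se and e + +, are the double crossovers. Comparing them with the parentals, only the cu allele has switched, so cu is the middle locus and the order is se – cu – e.
Crossovers in the cu–e interval produce the single-crossover classes e + se and + cu + (128 + 174 = 302) plus the double crossovers (87).
RF(cu–e) = (302 + 87) / 1879 = 389/1879 = 0.2070 → 20.7 map units.

20.7 map units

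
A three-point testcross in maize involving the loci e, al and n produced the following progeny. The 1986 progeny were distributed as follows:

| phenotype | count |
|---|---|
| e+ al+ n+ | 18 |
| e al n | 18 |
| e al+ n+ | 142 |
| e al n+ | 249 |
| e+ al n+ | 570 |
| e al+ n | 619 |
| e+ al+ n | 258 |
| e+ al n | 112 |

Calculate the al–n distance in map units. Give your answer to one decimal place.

14.6 map units

The two most frequent reciprocal classes, e+ al n+ and e al+ n, are the parental types, so the F1 was e+ al n+ / e al+ n.
The two rarest classes, e+ al+ n+ and e al n, are the double crossovers. Comparing them with the parentals, only the al allele has switched, so al is the middle locus and the order is n – al – e.
Crossovers in the n–al interval produce the single-crossover classes e+ al n and e al+ n+ (112 + 142 = 254) plus the double crossovers (36).
RF(n–al) = (254 + 36) / 1986 = 290/1986 = 0.1460 → 14.6 map units.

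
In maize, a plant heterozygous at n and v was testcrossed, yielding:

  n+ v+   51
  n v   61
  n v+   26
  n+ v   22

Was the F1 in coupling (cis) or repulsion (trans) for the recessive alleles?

The two most frequent classes are n+ v+ (51) and n v (61); these are the parental (non-recombinant) types.
So the F1 carried n+ v+ on one chromosome and n v on the other — the recessive alleles are on the same chromosome (cis / coupling).

cis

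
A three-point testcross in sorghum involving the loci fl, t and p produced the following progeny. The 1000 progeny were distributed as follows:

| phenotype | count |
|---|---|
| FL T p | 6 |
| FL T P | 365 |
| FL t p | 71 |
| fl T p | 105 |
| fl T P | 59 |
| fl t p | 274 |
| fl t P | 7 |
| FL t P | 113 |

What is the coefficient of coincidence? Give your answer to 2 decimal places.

0.39

The two most frequent reciprocal classes, fl t p and FL T P, are the parental types, so the F1 was fl t p / FL T P.
The two rarest classes, fl t P and FL T p, are the double crossovers. Comparing them with the parentals, only the p allele has switched, so p is the middle locus and the order is t – p – fl.
t–p: (218 + 13)/1000 = 0.2310; p–fl: (130 + 13)/1000 = 0.1430.
Expected DCO frequency = 0.2310 × 0.1430 ≈ 0.03303; observed = 13/1000 ≈ 0.01300.
Coefficient of coincidence = 0.01300/0.03303 ≈ 0.39.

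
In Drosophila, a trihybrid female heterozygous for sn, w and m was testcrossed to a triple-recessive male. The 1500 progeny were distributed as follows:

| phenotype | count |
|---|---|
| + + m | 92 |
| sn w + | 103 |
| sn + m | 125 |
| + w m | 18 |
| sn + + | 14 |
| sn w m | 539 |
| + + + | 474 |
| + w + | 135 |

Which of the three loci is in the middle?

The two most frequent reciprocal classes, + + + and sn w m, are the parental types, so the F1 was + + + / sn w m.
The two rarest classes, sn + + and + w m, are the double crossovers. Comparing them with the parentals, only the sn allele has switched, so sn is the middle locus and the order is m – sn – w.

sn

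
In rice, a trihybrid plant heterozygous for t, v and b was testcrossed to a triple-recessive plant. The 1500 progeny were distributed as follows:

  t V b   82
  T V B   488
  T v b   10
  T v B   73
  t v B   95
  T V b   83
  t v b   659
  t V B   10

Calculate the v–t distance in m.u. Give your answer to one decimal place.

The two most frequent reciprocal classes, t v b and T V B, are the parental types, so the F1 was t v b / T V B.
The two rarest classes, T v b and t V B, are the double crossovers. Comparing them with the parentals, only the t allele has switched, so t is the middle locus and the order is b – t – v.
Crossovers in the t–v interval produce the single-crossover classes t V b and T v B (82 + 73 = 155) plus the double crossovers (20).
RF(t–v) = (155 + 20) / 1500 = 175/1500 = 0.1167 → 11.7 m.u.

11.7 m.u.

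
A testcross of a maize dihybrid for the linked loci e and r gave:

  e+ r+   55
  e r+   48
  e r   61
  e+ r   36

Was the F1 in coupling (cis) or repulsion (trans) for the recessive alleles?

The two most frequent classes are e+ r+ (55) and e r (61); these are the parental (non-recombinant) types.
So the F1 carried e+ r+ on one chromosome and e r on the other — the recessive alleles are on the same chromosome (cis / coupling).

cis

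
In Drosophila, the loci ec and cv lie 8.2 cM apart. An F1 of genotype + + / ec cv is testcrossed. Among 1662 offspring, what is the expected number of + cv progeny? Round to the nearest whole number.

68

A map distance of 8.2 cM corresponds to a recombination frequency of 0.082.
The F1 is + + / ec cv, so + cv is a recombinant gamete class with expected frequency r/2 = 0.082/2 = 0.0410.
Expected number = 0.0410 × 1662 = 68.14 ≈ 68.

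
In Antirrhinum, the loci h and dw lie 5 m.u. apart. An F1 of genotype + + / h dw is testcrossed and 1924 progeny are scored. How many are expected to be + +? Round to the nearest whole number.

914

A map distance of 5 m.u. corresponds to a recombination frequency of 0.050.
The F1 is + + / h dw, so + + is a parental gamete class with expected frequency (1 − r)/2 = 0.950/2 = 0.4750.
Expected number = 0.4750 × 1924 = 913.90 ≈ 914.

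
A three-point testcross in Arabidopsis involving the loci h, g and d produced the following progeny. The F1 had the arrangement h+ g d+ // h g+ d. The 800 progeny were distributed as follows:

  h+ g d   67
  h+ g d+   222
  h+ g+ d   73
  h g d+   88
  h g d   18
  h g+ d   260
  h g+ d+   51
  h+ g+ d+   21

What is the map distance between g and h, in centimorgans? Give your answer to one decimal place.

The two rarest classes, h+ g+ d+ and h g d, are the double crossovers. Comparing them with the parentals, only the g allele has switched, so g is the middle locus and the order is d – g – h.
Crossovers in the g–h interval produce the single-crossover classes h g d+ and h+ g+ d (88 + 73 = 161) plus the double crossovers (39).
RF(g–h) = (161 + 39) / 800 = 200/800 = 0.2500 → 25.0 centimorgans.

25.0 centimorgans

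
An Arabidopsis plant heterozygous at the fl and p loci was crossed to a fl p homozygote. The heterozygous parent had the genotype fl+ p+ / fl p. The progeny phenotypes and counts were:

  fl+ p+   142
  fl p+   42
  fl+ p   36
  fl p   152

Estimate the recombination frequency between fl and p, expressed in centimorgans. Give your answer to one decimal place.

The recombinant classes are fl+ p and fl p+: 36 + 42 = 78.
Recombination frequency = 78/372 = 0.2097 ≈ 21.0%, i.e. 21.0 centimorgans.

21.0 centimorgans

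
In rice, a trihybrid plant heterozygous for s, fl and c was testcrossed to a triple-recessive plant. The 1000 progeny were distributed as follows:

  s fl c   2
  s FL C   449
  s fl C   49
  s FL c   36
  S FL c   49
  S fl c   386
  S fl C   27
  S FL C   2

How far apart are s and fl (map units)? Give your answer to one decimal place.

The two most frequent reciprocal classes, S fl c and s FL C, are the parental types, so the F1 was S fl c / s FL C.
The two rarest classes, s fl c and S FL C, are the double crossovers. Comparing them with the parentals, only the s allele has switched, so s is the middle locus and the order is fl – s – c.
Crossovers in the fl–s interval produce the single-crossover classes S FL c and s fl C (49 + 49 = 98) plus the double crossovers (4).
RF(fl–s) = (98 + 4) / 1000 = 102/1000 = 0.1020 → 10.2 map units.

10.2 map units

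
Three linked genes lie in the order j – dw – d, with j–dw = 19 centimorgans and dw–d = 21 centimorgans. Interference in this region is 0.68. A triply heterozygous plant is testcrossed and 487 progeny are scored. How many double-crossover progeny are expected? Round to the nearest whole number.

6

Map distances give recombination frequencies of 0.190 and 0.210 for the two intervals.
With interference 0.68 (so coincidence = 0.32), expected double-crossover frequency = 0.190 × 0.210 × 0.32 = 0.01277.
Expected number = 0.01277 × 487 = 6.22 ≈ 6.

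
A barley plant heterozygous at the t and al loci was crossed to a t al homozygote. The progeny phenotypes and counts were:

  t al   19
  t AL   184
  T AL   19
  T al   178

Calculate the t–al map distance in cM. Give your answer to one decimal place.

The two most frequent classes, T al (178) and t AL (184), are the parental types, so the F1 was T al / t AL.
The recombinant classes are T AL and t al: 19 + 19 = 38.
Recombination frequency = 38/400 = 0.0950 ≈ 9.5%, i.e. 9.5 cM.

9.5 cM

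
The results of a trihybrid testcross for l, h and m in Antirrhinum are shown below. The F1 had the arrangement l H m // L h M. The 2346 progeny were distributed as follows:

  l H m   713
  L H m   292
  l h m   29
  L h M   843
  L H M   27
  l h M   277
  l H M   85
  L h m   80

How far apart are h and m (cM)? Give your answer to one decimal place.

The two rarest classes, l h m and L H M, are the double crossovers. Comparing them with the parentals, only the h allele has switched, so h is the middle locus and the order is m – h – l.
Crossovers in the m–h interval produce the single-crossover classes l H M and L h m (85 + 80 = 165) plus the double crossovers (56).
RF(m–h) = (165 + 56) / 2346 = 221/2346 = 0.0942 → 9.4 cM.

9.4 cM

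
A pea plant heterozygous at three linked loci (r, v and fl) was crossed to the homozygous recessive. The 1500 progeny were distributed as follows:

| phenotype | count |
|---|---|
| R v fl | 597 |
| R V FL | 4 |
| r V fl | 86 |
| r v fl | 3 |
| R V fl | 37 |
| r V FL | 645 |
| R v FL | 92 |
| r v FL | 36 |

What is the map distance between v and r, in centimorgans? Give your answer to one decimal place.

5.3 centimorgans

The two most frequent reciprocal classes, R v fl and r V FL, are the parental types, so the F1 was R v fl / r V FL.
The two rarest classes, r v fl and R V FL, are the double crossovers. Comparing them with the parentals, only the r allele has switched, so r is the middle locus and the order is v – r – fl.
Crossovers in the v–r interval produce the single-crossover classes R V fl and r v FL (37 + 36 = 73) plus the double crossovers (7).
RF(v–r) = (73 + 7) / 1500 = 80/1500 = 0.0533 → 5.3 centimorgans.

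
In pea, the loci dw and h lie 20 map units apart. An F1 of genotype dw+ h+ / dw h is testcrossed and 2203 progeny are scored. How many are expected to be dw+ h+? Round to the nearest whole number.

881

A map distance of 20 map units corresponds to a recombination frequency of 0.200.
The F1 is dw+ h+ / dw h, so dw+ h+ is a parental gamete class with expected frequency (1 − r)/2 = 0.800/2 = 0.4000.
Expected number = 0.4000 × 2203 = 881.20 ≈ 881.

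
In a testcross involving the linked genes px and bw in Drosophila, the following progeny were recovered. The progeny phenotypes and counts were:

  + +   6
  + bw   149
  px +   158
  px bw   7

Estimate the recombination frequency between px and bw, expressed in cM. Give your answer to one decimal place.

The two most frequent classes, + bw (149) and px + (158), are the parental types, so the F1 was + bw / px +.
The recombinant classes are + + and px bw: 6 + 7 = 13.
Recombination frequency = 13/320 = 0.0406 ≈ 4.1%, i.e. 4.1 cM.

4.1 cM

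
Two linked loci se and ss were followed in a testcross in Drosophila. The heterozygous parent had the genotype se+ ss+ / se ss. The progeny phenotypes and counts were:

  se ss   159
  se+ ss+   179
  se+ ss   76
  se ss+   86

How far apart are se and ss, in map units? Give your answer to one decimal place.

32.4 map units

The recombinant classes are se+ ss and se ss+: 76 + 86 = 162.
Recombination frequency = 162/500 = 0.3240 ≈ 32.4%, i.e. 32.4 map units.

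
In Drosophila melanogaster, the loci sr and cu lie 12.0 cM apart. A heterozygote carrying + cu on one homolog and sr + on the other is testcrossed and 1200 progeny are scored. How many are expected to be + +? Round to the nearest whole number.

A map distance of 12.0 cM corresponds to a recombination frequency of 0.120.
The F1 is + cu / sr +, so + + is a recombinant gamete class with expected frequency r/2 = 0.120/2 = 0.0600.
Expected number = 0.0600 × 1200 = 72.00 ≈ 72.

72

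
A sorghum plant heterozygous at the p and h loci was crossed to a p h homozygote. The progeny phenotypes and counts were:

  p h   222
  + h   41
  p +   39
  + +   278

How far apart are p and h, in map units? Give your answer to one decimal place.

13.8 map units

The two most frequent classes, + + (278) and p h (222), are the parental types, so the F1 was + + / p h.
The recombinant classes are + h and p +: 41 + 39 = 80.
Recombination frequency = 80/580 = 0.1379 ≈ 13.8%, i.e. 13.8 map units.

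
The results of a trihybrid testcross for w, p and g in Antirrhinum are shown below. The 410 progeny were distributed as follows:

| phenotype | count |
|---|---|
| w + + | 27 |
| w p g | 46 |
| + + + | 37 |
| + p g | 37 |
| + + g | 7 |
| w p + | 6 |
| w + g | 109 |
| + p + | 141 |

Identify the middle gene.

w

The two most frequent reciprocal classes, w + g and + p +, are the parental types, so the F1 was w + g / + p +.
The two rarest classes, + + g and w p +, are the double crossovers. Comparing them with the parentals, only the w allele has switched, so w is the middle locus and the order is p – w – g.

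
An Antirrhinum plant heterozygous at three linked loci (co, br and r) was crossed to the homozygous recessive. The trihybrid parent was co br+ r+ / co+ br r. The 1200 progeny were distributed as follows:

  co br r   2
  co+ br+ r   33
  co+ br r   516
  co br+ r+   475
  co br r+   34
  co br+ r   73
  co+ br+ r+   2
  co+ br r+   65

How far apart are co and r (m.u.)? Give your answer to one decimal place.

The two rarest classes, co+ br+ r+ and co br r, are the double crossovers. Comparing them with the parentals, only the co allele has switched, so co is the middle locus and the order is br – co – r.
Crossovers in the co–r interval produce the single-crossover classes co br+ r and co+ br r+ (73 + 65 = 138) plus the double crossovers (4).
RF(co–r) = (138 + 4) / 1200 = 142/1200 = 0.1183 → 11.8 m.u.

11.8 m.u.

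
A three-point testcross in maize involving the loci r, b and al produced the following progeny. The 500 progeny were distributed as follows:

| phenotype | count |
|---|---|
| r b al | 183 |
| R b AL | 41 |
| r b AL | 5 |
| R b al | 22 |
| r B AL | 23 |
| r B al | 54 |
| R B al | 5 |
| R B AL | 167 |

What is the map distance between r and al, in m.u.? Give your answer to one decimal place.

11.0 m.u.

The two most frequent reciprocal classes, r b al and R B AL, are the parental types, so the F1 was r b al / R B AL.
The two rarest classes, r b AL and R B al, are the double crossovers. Comparing them with the parentals, only the al allele has switched, so al is the middle locus and the order is r – al – b.
Crossovers in the r–al interval produce the single-crossover classes R b al and r B AL (22 + 23 = 45) plus the double crossovers (10).
RF(r–al) = (45 + 10) / 500 = 55/500 = 0.1100 → 11.0 m.u.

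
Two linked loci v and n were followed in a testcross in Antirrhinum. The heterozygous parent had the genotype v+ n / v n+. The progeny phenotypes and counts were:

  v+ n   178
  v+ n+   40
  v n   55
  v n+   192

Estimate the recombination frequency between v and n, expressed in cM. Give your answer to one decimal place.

The recombinant classes are v+ n+ and v n: 40 + 55 = 95.
Recombination frequency = 95/465 = 0.2043 ≈ 20.4%, i.e. 20.4 cM.

20.4 cM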